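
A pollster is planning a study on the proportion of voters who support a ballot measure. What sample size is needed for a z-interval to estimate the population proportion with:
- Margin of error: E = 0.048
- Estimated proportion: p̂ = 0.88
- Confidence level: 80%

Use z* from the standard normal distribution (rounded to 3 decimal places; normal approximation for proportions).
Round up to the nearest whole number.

Using z* for proportion z-interval (normal approximation).

For 80% confidence, z* = 1.282 (from standard normal table)

Sample size formula for proportion z-interval: n = z*²p̂(1-p̂)/E²

n = 1.282² × 0.88 × 0.12 / 0.048²
  = 1.643524 × 0.1056 / 0.002304
  = 75.3282

Round up to the nearest whole number: n = 76

76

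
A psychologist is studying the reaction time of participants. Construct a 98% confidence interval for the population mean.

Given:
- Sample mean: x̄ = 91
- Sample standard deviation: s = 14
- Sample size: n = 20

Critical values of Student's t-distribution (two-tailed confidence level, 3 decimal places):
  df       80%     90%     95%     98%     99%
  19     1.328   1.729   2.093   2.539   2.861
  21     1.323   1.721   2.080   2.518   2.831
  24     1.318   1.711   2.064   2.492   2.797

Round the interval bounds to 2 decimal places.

The population standard deviation σ is unknown (only the sample standard deviation s is given), so use a t-interval with df = n - 1 = 20 - 1 = 19.

For 98% confidence with df = 19, t* = 2.539 (from t-table)

Standard error: SE = s/√n = 14/√20 = 3.130495

Margin of error: E = t* × SE = 2.539 × 3.130495 = 7.9483

T-interval: x̄ ± E = 91 ± 7.9483 = (83.0517, 98.9483)

Rounded to 2 decimal places:

(83.05, 98.95)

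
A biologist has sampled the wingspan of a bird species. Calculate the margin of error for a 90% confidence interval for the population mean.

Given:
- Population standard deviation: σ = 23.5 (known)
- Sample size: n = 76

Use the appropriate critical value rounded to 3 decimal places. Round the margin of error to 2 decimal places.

The population standard deviation σ is known, so use the z-interval margin of error formula.

For 90% confidence, z* = 1.645 (from standard normal table)

Margin of error formula for z-interval: E = z* × σ/√n

E = 1.645 × 23.5/√76
  = 1.645 × 2.695635
  = 4.4343

Rounded to 2 decimal places:

4.43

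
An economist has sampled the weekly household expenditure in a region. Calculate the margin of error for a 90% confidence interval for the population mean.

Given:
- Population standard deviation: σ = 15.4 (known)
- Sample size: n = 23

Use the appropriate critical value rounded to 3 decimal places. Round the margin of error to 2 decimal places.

The population standard deviation σ is known, so use the z-interval margin of error formula.

For 90% confidence, z* = 1.645 (from standard normal table)

Margin of error formula for z-interval: E = z* × σ/√n

E = 1.645 × 15.4/√23
  = 1.645 × 3.211122
  = 5.2823

Rounded to 2 decimal places:

5.28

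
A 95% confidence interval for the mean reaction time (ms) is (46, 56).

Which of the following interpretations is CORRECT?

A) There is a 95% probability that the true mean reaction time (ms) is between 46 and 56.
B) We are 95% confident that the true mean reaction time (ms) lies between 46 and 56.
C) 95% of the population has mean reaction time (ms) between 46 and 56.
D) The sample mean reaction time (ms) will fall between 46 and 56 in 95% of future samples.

A confidence interval represents our confidence in the procedure, not a probability statement about the parameter.

Key concept: If we repeated this sampling process many times and computed a 95% CI each time, about 95% of those intervals would contain the true population parameter.

For this specific interval (46, 56):
- Midpoint (point estimate): 51
- Margin of error: 5

The correct interpretation is the one stating confidence that the true parameter lies in the interval — option B.

B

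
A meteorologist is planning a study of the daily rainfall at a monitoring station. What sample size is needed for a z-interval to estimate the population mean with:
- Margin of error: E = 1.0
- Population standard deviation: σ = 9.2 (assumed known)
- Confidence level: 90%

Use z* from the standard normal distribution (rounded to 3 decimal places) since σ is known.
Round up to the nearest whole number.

Using z* since population σ is known (z-interval formula).

For 90% confidence, z* = 1.645 (from standard normal table)

Sample size formula for z-interval: n = (z*σ/E)²

n = (1.645 × 9.2 / 1.0)²
  = (15.134000)²
  = 229.0380

Round up to the nearest whole number: n = 230

230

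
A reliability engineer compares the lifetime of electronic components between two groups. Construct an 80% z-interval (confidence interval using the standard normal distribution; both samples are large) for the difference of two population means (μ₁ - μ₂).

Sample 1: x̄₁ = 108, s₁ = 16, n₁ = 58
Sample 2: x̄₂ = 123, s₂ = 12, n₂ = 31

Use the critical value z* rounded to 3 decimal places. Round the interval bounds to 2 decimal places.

Both samples are large (n₁ = 58 ≥ 30, n₂ = 31 ≥ 30), so a z-interval for the difference of means applies.

Point estimate: x̄₁ - x̄₂ = 108 - 123 = -15

Standard error: SE = √(s₁²/n₁ + s₂²/n₂)
= √(16²/58 + 12²/31)
= √(4.413793 + 4.645161)
= 3.009810

For 80% confidence, z* = 1.282 (from standard normal table)
Margin of error: E = z* × SE = 1.282 × 3.009810 = 3.8586

Z-interval: (x̄₁ - x̄₂) ± E = -15 ± 3.8586 = (-18.8586, -11.1414)

Rounded to 2 decimal places:

(-18.86, -11.14)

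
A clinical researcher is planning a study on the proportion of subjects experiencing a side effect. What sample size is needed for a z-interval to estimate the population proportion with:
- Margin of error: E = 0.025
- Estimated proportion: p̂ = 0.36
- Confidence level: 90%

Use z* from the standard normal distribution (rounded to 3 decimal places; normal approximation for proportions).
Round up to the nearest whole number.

Using z* for proportion z-interval (normal approximation).

For 90% confidence, z* = 1.645 (from standard normal table)

Sample size formula for proportion z-interval: n = z*²p̂(1-p̂)/E²

n = 1.645² × 0.36 × 0.64 / 0.025²
  = 2.706025 × 0.2304 / 0.000625
  = 997.5491

Round up to the nearest whole number: n = 998

998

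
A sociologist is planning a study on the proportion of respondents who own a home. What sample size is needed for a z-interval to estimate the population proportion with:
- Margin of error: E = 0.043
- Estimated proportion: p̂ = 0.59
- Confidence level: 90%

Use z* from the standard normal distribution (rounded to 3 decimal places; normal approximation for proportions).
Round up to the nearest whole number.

Using z* for proportion z-interval (normal approximation).

For 90% confidence, z* = 1.645 (from standard normal table)

Sample size formula for proportion z-interval: n = z*²p̂(1-p̂)/E²

n = 1.645² × 0.59 × 0.41 / 0.043²
  = 2.706025 × 0.2419 / 0.001849
  = 354.0224

Round up to the nearest whole number: n = 355

355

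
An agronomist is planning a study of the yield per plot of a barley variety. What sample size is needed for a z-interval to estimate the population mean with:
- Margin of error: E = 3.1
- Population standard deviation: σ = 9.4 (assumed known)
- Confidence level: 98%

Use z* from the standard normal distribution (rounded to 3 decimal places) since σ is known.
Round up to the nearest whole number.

Using z* since population σ is known (z-interval formula).

For 98% confidence, z* = 2.326 (from standard normal table)

Sample size formula for z-interval: n = (z*σ/E)²

n = (2.326 × 9.4 / 3.1)²
  = (7.053032)²
  = 49.7453

Round up to the nearest whole number: n = 50

50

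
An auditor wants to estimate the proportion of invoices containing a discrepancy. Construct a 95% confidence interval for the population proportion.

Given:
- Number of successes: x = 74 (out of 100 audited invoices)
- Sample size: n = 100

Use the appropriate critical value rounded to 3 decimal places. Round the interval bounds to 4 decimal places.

Sample proportion: p̂ = 74/100 = 0.740000

Check conditions for normal approximation:
  np̂ = 74 ≥ 10 ✓
  n(1-p̂) = 26 ≥ 10 ✓

The sample is large enough, so use a z-interval (normal approximation) for the proportion.

For 95% confidence, z* = 1.96 (from standard normal table)

Standard error: SE = √(p̂(1-p̂)/n) = √(0.740000×0.260000/100) = 0.04386342

Margin of error: E = z* × SE = 1.96 × 0.04386342 = 0.085972

Z-interval: p̂ ± E = 0.740000 ± 0.085972 = (0.654028, 0.825972)

Rounded to 4 decimal places:

(0.6540, 0.8260)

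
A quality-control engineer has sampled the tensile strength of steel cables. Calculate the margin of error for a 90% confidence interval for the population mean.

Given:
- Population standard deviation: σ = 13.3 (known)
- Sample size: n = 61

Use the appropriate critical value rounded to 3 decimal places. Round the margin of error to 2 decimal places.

The population standard deviation σ is known, so use the z-interval margin of error formula.

For 90% confidence, z* = 1.645 (from standard normal table)

Margin of error formula for z-interval: E = z* × σ/√n

E = 1.645 × 13.3/√61
  = 1.645 × 1.702891
  = 2.8013

Rounded to 2 decimal places:

2.80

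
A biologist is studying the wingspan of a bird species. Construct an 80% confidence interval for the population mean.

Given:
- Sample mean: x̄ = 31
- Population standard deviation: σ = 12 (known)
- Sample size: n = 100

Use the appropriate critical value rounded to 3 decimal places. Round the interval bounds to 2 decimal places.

The population standard deviation σ is known, so use a z-interval (standard normal critical value).

For 80% confidence, z* = 1.282 (from standard normal table)

Standard error: SE = σ/√n = 12/√100 = 1.200000

Margin of error: E = z* × SE = 1.282 × 1.200000 = 1.5384

Z-interval: x̄ ± E = 31 ± 1.5384 = (29.4616, 32.5384)

Rounded to 2 decimal places:

(29.46, 32.54)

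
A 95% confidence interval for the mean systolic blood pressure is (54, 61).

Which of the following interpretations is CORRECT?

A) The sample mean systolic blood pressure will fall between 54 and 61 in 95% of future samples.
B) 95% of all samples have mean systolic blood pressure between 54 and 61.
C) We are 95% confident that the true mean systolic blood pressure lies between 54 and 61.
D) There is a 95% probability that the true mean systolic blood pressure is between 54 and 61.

A confidence interval represents our confidence in the procedure, not a probability statement about the parameter.

Key concept: If we repeated this sampling process many times and computed a 95% CI each time, about 95% of those intervals would contain the true population parameter.

For this specific interval (54, 61):
- Midpoint (point estimate): 57.5
- Margin of error: 3.5

The correct interpretation is the one stating confidence that the true parameter lies in the interval — option C.

C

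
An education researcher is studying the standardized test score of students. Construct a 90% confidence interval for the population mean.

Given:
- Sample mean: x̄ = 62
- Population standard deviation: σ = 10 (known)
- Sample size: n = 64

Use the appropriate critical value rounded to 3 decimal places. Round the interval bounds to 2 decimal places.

The population standard deviation σ is known, so use a z-interval (standard normal critical value).

For 90% confidence, z* = 1.645 (from standard normal table)

Standard error: SE = σ/√n = 10/√64 = 1.250000

Margin of error: E = z* × SE = 1.645 × 1.250000 = 2.0562

Z-interval: x̄ ± E = 62 ± 2.0562 = (59.9438, 64.0563)

Rounded to 2 decimal places:

(59.94, 64.06)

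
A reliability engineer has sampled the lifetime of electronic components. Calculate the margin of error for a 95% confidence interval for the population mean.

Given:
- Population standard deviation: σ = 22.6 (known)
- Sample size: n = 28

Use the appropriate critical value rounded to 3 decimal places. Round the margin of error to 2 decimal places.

The population standard deviation σ is known, so use the z-interval margin of error formula.

For 95% confidence, z* = 1.96 (from standard normal table)

Margin of error formula for z-interval: E = z* × σ/√n

E = 1.96 × 22.6/√28
  = 1.96 × 4.270999
  = 8.3712

Rounded to 2 decimal places:

8.37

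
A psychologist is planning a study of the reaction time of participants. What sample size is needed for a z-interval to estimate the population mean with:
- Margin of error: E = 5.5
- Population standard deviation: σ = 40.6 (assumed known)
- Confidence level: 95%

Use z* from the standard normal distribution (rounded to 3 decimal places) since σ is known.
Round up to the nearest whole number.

Using z* since population σ is known (z-interval formula).

For 95% confidence, z* = 1.96 (from standard normal table)

Sample size formula for z-interval: n = (z*σ/E)²

n = (1.96 × 40.6 / 5.5)²
  = (14.468364)²
  = 209.3335

Round up to the nearest whole number: n = 210

210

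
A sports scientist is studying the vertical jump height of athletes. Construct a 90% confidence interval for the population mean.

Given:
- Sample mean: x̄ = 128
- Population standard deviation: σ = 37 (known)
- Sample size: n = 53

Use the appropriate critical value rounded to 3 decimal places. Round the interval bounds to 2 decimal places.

The population standard deviation σ is known, so use a z-interval (standard normal critical value).

For 90% confidence, z* = 1.645 (from standard normal table)

Standard error: SE = σ/√n = 37/√53 = 5.082341

Margin of error: E = z* × SE = 1.645 × 5.082341 = 8.3605

Z-interval: x̄ ± E = 128 ± 8.3605 = (119.6395, 136.3605)

Rounded to 2 decimal places:

(119.64, 136.36)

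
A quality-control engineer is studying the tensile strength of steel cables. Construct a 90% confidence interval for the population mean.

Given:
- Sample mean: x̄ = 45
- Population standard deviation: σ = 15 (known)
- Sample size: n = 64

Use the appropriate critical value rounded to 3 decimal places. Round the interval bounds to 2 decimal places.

The population standard deviation σ is known, so use a z-interval (standard normal critical value).

For 90% confidence, z* = 1.645 (from standard normal table)

Standard error: SE = σ/√n = 15/√64 = 1.875000

Margin of error: E = z* × SE = 1.645 × 1.875000 = 3.0844

Z-interval: x̄ ± E = 45 ± 3.0844 = (41.9156, 48.0844)

Rounded to 2 decimal places:

(41.92, 48.08)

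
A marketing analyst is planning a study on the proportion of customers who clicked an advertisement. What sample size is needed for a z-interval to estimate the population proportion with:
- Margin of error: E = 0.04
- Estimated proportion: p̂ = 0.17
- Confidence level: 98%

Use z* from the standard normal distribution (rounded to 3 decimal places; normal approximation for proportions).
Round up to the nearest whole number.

Using z* for proportion z-interval (normal approximation).

For 98% confidence, z* = 2.326 (from standard normal table)

Sample size formula for proportion z-interval: n = z*²p̂(1-p̂)/E²

n = 2.326² × 0.17 × 0.83 / 0.04²
  = 5.410276 × 0.1411 / 0.0016
  = 477.1187

Round up to the nearest whole number: n = 478

478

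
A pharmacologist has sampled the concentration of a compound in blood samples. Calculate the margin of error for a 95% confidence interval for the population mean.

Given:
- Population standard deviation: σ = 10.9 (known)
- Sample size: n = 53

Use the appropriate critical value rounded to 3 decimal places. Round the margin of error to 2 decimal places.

The population standard deviation σ is known, so use the z-interval margin of error formula.

For 95% confidence, z* = 1.96 (from standard normal table)

Margin of error formula for z-interval: E = z* × σ/√n

E = 1.96 × 10.9/√53
  = 1.96 × 1.497230
  = 2.9346

Rounded to 2 decimal places:

2.93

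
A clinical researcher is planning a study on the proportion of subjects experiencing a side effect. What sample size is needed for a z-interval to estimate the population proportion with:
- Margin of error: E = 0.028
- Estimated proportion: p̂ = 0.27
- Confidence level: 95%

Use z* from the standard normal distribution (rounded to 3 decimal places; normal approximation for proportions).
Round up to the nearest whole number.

Using z* for proportion z-interval (normal approximation).

For 95% confidence, z* = 1.96 (from standard normal table)

Sample size formula for proportion z-interval: n = z*²p̂(1-p̂)/E²

n = 1.96² × 0.27 × 0.73 / 0.028²
  = 3.8416 × 0.1971 / 0.000784
  = 965.7900

Round up to the nearest whole number: n = 966

966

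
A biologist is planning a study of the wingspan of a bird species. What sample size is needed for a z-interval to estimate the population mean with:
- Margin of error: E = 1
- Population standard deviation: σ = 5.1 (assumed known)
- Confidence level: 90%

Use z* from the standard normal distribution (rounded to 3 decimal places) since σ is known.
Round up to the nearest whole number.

Using z* since population σ is known (z-interval formula).

For 90% confidence, z* = 1.645 (from standard normal table)

Sample size formula for z-interval: n = (z*σ/E)²

n = (1.645 × 5.1 / 1)²
  = (8.389500)²
  = 70.3837

Round up to the nearest whole number: n = 71

71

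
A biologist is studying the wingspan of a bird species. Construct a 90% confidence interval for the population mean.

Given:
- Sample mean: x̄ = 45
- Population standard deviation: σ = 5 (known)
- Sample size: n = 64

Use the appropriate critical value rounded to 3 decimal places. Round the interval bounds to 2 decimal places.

The population standard deviation σ is known, so use a z-interval (standard normal critical value).

For 90% confidence, z* = 1.645 (from standard normal table)

Standard error: SE = σ/√n = 5/√64 = 0.625000

Margin of error: E = z* × SE = 1.645 × 0.625000 = 1.0281

Z-interval: x̄ ± E = 45 ± 1.0281 = (43.9719, 46.0281)

Rounded to 2 decimal places:

(43.97, 46.03)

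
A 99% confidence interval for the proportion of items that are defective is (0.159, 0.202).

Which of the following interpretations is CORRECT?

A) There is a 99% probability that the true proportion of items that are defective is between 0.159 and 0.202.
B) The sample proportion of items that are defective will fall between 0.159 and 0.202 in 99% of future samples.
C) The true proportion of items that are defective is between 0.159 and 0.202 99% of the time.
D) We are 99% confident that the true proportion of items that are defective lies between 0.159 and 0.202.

A confidence interval represents our confidence in the procedure, not a probability statement about the parameter.

Key concept: If we repeated this sampling process many times and computed a 99% CI each time, about 99% of those intervals would contain the true population parameter.

For this specific interval (0.159, 0.202):
- Midpoint (point estimate): 0.1805
- Margin of error: 0.0215

The correct interpretation is the one stating confidence that the true parameter lies in the interval — option D.

D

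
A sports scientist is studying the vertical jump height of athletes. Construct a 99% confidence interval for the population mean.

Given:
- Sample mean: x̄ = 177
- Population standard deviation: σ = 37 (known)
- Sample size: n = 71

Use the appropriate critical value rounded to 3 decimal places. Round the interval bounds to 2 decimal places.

The population standard deviation σ is known, so use a z-interval (standard normal critical value).

For 99% confidence, z* = 2.576 (from standard normal table)

Standard error: SE = σ/√n = 37/√71 = 4.391092

Margin of error: E = z* × SE = 2.576 × 4.391092 = 11.3115

Z-interval: x̄ ± E = 177 ± 11.3115 = (165.6885, 188.3115)

Rounded to 2 decimal places:

(165.69, 188.31)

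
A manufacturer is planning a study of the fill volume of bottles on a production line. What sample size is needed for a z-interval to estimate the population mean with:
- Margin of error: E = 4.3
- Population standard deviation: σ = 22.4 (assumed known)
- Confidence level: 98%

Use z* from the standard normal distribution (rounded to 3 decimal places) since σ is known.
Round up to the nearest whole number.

Using z* since population σ is known (z-interval formula).

For 98% confidence, z* = 2.326 (from standard normal table)

Sample size formula for z-interval: n = (z*σ/E)²

n = (2.326 × 22.4 / 4.3)²
  = (12.116837)²
  = 146.8177

Round up to the nearest whole number: n = 147

147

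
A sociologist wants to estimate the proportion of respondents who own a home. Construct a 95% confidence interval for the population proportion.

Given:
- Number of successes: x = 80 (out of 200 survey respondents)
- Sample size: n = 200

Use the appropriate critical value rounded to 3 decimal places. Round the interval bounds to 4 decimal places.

Sample proportion: p̂ = 80/200 = 0.400000

Check conditions for normal approximation:
  np̂ = 80 ≥ 10 ✓
  n(1-p̂) = 120 ≥ 10 ✓

The sample is large enough, so use a z-interval (normal approximation) for the proportion.

For 95% confidence, z* = 1.96 (from standard normal table)

Standard error: SE = √(p̂(1-p̂)/n) = √(0.400000×0.600000/200) = 0.03464102

Margin of error: E = z* × SE = 1.96 × 0.03464102 = 0.067896

Z-interval: p̂ ± E = 0.400000 ± 0.067896 = (0.332104, 0.467896)

Rounded to 4 decimal places:

(0.3321, 0.4679)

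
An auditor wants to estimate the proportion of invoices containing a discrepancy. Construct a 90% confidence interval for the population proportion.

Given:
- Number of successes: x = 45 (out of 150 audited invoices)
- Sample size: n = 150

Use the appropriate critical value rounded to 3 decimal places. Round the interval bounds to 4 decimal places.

Sample proportion: p̂ = 45/150 = 0.3000000

Check conditions for normal approximation:
  np̂ = 45 ≥ 10 ✓
  n(1-p̂) = 105 ≥ 10 ✓

The sample is large enough, so use a z-interval (normal approximation) for the proportion.

For 90% confidence, z* = 1.645 (from standard normal table)

Standard error: SE = √(p̂(1-p̂)/n) = √(0.3000000×0.7000000/150) = 0.037416574

Margin of error: E = z* × SE = 1.645 × 0.037416574 = 0.0615503

Z-interval: p̂ ± E = 0.3000000 ± 0.0615503 = (0.2384497, 0.3615503)

Rounded to 4 decimal places:

(0.2384, 0.3616)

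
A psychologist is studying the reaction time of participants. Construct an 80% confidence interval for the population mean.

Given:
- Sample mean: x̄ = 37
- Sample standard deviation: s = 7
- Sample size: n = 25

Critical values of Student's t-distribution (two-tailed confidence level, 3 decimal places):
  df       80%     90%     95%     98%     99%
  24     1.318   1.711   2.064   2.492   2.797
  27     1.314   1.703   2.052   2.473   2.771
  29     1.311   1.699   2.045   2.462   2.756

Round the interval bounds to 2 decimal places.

The population standard deviation σ is unknown (only the sample standard deviation s is given), so use a t-interval with df = n - 1 = 25 - 1 = 24.

For 80% confidence with df = 24, t* = 1.318 (from t-table)

Standard error: SE = s/√n = 7/√25 = 1.400000

Margin of error: E = t* × SE = 1.318 × 1.400000 = 1.8452

T-interval: x̄ ± E = 37 ± 1.8452 = (35.1548, 38.8452)

Rounded to 2 decimal places:

(35.15, 38.85)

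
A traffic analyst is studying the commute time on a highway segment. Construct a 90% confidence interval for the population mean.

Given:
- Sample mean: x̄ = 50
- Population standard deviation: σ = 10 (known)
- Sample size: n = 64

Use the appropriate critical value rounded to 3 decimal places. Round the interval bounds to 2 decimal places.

The population standard deviation σ is known, so use a z-interval (standard normal critical value).

For 90% confidence, z* = 1.645 (from standard normal table)

Standard error: SE = σ/√n = 10/√64 = 1.250000

Margin of error: E = z* × SE = 1.645 × 1.250000 = 2.0562

Z-interval: x̄ ± E = 50 ± 2.0562 = (47.9438, 52.0562)

Rounded to 2 decimal places:

(47.94, 52.06)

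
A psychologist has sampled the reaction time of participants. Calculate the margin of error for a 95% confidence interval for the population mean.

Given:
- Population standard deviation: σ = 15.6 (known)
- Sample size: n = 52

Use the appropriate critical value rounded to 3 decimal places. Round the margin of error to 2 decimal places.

The population standard deviation σ is known, so use the z-interval margin of error formula.

For 95% confidence, z* = 1.96 (from standard normal table)

Margin of error formula for z-interval: E = z* × σ/√n

E = 1.96 × 15.6/√52
  = 1.96 × 2.163331
  = 4.2401

Rounded to 2 decimal places:

4.24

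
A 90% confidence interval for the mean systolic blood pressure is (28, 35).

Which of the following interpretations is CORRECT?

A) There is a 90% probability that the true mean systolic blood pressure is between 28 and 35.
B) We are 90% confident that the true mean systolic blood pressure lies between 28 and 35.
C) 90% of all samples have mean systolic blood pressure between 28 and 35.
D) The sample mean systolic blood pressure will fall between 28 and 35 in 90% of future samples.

A confidence interval represents our confidence in the procedure, not a probability statement about the parameter.

Key concept: If we repeated this sampling process many times and computed a 90% CI each time, about 90% of those intervals would contain the true population parameter.

For this specific interval (28, 35):
- Midpoint (point estimate): 31.5
- Margin of error: 3.5

The correct interpretation is the one stating confidence that the true parameter lies in the interval — option B.

B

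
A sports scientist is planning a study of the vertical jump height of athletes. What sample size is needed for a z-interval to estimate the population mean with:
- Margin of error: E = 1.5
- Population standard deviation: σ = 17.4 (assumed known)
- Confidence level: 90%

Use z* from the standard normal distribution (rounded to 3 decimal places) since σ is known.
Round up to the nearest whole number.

Using z* since population σ is known (z-interval formula).

For 90% confidence, z* = 1.645 (from standard normal table)

Sample size formula for z-interval: n = (z*σ/E)²

n = (1.645 × 17.4 / 1.5)²
  = (19.082000)²
  = 364.1227

Round up to the nearest whole number: n = 365

365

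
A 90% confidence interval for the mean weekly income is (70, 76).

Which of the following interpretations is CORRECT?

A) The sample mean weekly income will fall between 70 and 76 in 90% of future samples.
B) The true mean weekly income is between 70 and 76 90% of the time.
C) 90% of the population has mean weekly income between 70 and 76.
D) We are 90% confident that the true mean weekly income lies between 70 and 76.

A confidence interval represents our confidence in the procedure, not a probability statement about the parameter.

Key concept: If we repeated this sampling process many times and computed a 90% CI each time, about 90% of those intervals would contain the true population parameter.

For this specific interval (70, 76):
- Midpoint (point estimate): 73
- Margin of error: 3

The correct interpretation is the one stating confidence that the true parameter lies in the interval — option D.

D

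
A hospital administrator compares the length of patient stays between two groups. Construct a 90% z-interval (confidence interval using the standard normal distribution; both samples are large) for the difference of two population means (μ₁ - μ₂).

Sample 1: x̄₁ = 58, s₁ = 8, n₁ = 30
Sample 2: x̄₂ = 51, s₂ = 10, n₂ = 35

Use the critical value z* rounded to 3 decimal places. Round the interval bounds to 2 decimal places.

Both samples are large (n₁ = 30 ≥ 30, n₂ = 35 ≥ 30), so a z-interval for the difference of means applies.

Point estimate: x̄₁ - x̄₂ = 58 - 51 = 7

Standard error: SE = √(s₁²/n₁ + s₂²/n₂)
= √(8²/30 + 10²/35)
= √(2.133333 + 2.857143)
= 2.233937

For 90% confidence, z* = 1.645 (from standard normal table)
Margin of error: E = z* × SE = 1.645 × 2.233937 = 3.6748

Z-interval: (x̄₁ - x̄₂) ± E = 7 ± 3.6748 = (3.3252, 10.6748)

Rounded to 2 decimal places:

(3.33, 10.67)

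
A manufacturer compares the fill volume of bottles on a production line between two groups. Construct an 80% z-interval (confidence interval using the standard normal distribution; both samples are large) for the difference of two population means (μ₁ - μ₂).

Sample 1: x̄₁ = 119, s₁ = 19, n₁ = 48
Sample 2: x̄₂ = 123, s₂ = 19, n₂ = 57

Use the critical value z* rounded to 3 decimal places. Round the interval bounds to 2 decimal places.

Both samples are large (n₁ = 48 ≥ 30, n₂ = 57 ≥ 30), so a z-interval for the difference of means applies.

Point estimate: x̄₁ - x̄₂ = 119 - 123 = -4

Standard error: SE = √(s₁²/n₁ + s₂²/n₂)
= √(19²/48 + 19²/57)
= √(7.520833 + 6.333333)
= 3.722119

For 80% confidence, z* = 1.282 (from standard normal table)
Margin of error: E = z* × SE = 1.282 × 3.722119 = 4.7718

Z-interval: (x̄₁ - x̄₂) ± E = -4 ± 4.7718 = (-8.7718, 0.7718)

Rounded to 2 decimal places:

(-8.77, 0.77)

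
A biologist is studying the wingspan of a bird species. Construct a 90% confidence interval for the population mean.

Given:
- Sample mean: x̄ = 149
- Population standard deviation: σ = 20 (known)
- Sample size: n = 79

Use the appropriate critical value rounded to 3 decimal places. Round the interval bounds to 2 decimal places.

The population standard deviation σ is known, so use a z-interval (standard normal critical value).

For 90% confidence, z* = 1.645 (from standard normal table)

Standard error: SE = σ/√n = 20/√79 = 2.250176

Margin of error: E = z* × SE = 1.645 × 2.250176 = 3.7015

Z-interval: x̄ ± E = 149 ± 3.7015 = (145.2985, 152.7015)

Rounded to 2 decimal places:

(145.30, 152.70)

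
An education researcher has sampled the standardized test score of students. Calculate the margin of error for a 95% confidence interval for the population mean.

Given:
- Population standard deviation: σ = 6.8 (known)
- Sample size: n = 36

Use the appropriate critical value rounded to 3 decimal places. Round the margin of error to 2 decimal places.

The population standard deviation σ is known, so use the z-interval margin of error formula.

For 95% confidence, z* = 1.96 (from standard normal table)

Margin of error formula for z-interval: E = z* × σ/√n

E = 1.96 × 6.8/√36
  = 1.96 × 1.133333
  = 2.2213

Rounded to 2 decimal places:

2.22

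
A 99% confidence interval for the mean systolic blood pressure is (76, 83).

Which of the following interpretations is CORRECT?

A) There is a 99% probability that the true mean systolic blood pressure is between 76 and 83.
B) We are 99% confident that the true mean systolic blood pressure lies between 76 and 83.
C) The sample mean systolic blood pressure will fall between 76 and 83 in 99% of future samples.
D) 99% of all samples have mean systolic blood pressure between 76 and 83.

A confidence interval represents our confidence in the procedure, not a probability statement about the parameter.

Key concept: If we repeated this sampling process many times and computed a 99% CI each time, about 99% of those intervals would contain the true population parameter.

For this specific interval (76, 83):
- Midpoint (point estimate): 79.5
- Margin of error: 3.5

The correct interpretation is the one stating confidence that the true parameter lies in the interval — option B.

B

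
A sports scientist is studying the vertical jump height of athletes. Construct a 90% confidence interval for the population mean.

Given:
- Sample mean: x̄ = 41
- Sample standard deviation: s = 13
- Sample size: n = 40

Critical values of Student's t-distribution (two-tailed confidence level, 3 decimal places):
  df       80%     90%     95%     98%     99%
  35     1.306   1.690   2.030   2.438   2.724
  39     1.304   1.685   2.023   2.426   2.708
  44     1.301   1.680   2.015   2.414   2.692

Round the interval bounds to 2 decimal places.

The population standard deviation σ is unknown (only the sample standard deviation s is given), so use a t-interval with df = n - 1 = 40 - 1 = 39.

For 90% confidence with df = 39, t* = 1.685 (from t-table)

Standard error: SE = s/√n = 13/√40 = 2.055480

Margin of error: E = t* × SE = 1.685 × 2.055480 = 3.4635

T-interval: x̄ ± E = 41 ± 3.4635 = (37.5365, 44.4635)

Rounded to 2 decimal places:

(37.54, 44.46)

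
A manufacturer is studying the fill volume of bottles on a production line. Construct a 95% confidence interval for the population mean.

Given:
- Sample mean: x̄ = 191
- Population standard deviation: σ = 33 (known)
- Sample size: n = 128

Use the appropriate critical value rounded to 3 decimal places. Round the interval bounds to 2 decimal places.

The population standard deviation σ is known, so use a z-interval (standard normal critical value).

For 95% confidence, z* = 1.96 (from standard normal table)

Standard error: SE = σ/√n = 33/√128 = 2.916815

Margin of error: E = z* × SE = 1.96 × 2.916815 = 5.7170

Z-interval: x̄ ± E = 191 ± 5.7170 = (185.2830, 196.7170)

Rounded to 2 decimal places:

(185.28, 196.72)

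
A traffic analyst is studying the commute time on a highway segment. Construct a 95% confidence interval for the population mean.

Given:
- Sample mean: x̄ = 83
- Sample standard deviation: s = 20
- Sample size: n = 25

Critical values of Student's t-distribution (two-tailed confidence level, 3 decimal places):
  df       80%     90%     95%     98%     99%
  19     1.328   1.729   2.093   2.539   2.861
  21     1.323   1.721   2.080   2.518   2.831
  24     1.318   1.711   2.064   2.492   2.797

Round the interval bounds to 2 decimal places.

The population standard deviation σ is unknown (only the sample standard deviation s is given), so use a t-interval with df = n - 1 = 25 - 1 = 24.

For 95% confidence with df = 24, t* = 2.064 (from t-table)

Standard error: SE = s/√n = 20/√25 = 4.000000

Margin of error: E = t* × SE = 2.064 × 4.000000 = 8.2560

T-interval: x̄ ± E = 83 ± 8.2560 = (74.7440, 91.2560)

Rounded to 2 decimal places:

(74.74, 91.26)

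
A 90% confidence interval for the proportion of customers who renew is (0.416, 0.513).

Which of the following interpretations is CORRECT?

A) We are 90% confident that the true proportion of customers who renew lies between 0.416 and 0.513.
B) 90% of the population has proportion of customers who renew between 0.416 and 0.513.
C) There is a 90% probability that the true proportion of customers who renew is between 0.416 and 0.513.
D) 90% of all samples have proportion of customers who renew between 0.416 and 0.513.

A confidence interval represents our confidence in the procedure, not a probability statement about the parameter.

Key concept: If we repeated this sampling process many times and computed a 90% CI each time, about 90% of those intervals would contain the true population parameter.

For this specific interval (0.416, 0.513):
- Midpoint (point estimate): 0.4645
- Margin of error: 0.0485

The correct interpretation is the one stating confidence that the true parameter lies in the interval — option A.

A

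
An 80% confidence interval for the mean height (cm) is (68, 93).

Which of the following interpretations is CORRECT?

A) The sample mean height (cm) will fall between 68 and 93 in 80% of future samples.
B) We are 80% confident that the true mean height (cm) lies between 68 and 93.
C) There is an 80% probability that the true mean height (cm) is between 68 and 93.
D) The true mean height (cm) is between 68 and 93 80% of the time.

A confidence interval represents our confidence in the procedure, not a probability statement about the parameter.

Key concept: If we repeated this sampling process many times and computed an 80% CI each time, about 80% of those intervals would contain the true population parameter.

For this specific interval (68, 93):
- Midpoint (point estimate): 80.5
- Margin of error: 12.5

The correct interpretation is the one stating confidence that the true parameter lies in the interval — option B.

B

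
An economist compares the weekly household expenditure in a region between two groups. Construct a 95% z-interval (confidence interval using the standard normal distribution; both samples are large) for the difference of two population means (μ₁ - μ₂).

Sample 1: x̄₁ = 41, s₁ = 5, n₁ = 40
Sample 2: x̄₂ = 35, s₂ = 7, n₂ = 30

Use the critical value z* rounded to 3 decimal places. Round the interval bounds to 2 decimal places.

Both samples are large (n₁ = 40 ≥ 30, n₂ = 30 ≥ 30), so a z-interval for the difference of means applies.

Point estimate: x̄₁ - x̄₂ = 41 - 35 = 6

Standard error: SE = √(s₁²/n₁ + s₂²/n₂)
= √(5²/40 + 7²/30)
= √(0.625000 + 1.633333)
= 1.502775

For 95% confidence, z* = 1.96 (from standard normal table)
Margin of error: E = z* × SE = 1.96 × 1.502775 = 2.9454

Z-interval: (x̄₁ - x̄₂) ± E = 6 ± 2.9454 = (3.0546, 8.9454)

Rounded to 2 decimal places:

(3.05, 8.95)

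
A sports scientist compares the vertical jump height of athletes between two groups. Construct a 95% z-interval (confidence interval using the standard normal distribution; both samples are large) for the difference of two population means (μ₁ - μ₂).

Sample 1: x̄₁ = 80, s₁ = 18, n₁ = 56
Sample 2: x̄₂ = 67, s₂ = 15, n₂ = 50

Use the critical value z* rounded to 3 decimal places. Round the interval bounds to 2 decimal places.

Both samples are large (n₁ = 56 ≥ 30, n₂ = 50 ≥ 30), so a z-interval for the difference of means applies.

Point estimate: x̄₁ - x̄₂ = 80 - 67 = 13

Standard error: SE = √(s₁²/n₁ + s₂²/n₂)
= √(18²/56 + 15²/50)
= √(5.785714 + 4.500000)
= 3.207135

For 95% confidence, z* = 1.96 (from standard normal table)
Margin of error: E = z* × SE = 1.96 × 3.207135 = 6.2860

Z-interval: (x̄₁ - x̄₂) ± E = 13 ± 6.2860 = (6.7140, 19.2860)

Rounded to 2 decimal places:

(6.71, 19.29)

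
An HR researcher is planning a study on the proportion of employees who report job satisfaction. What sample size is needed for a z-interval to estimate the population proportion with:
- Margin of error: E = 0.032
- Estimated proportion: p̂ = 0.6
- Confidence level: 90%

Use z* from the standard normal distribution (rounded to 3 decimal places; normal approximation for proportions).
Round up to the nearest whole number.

Using z* for proportion z-interval (normal approximation).

For 90% confidence, z* = 1.645 (from standard normal table)

Sample size formula for proportion z-interval: n = z*²p̂(1-p̂)/E²

n = 1.645² × 0.6 × 0.4 / 0.032²
  = 2.706025 × 0.24 / 0.001024
  = 634.2246

Round up to the nearest whole number: n = 635

635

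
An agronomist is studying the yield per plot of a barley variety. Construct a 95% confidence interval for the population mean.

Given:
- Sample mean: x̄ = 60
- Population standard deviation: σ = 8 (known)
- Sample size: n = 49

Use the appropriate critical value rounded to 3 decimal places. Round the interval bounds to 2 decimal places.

The population standard deviation σ is known, so use a z-interval (standard normal critical value).

For 95% confidence, z* = 1.96 (from standard normal table)

Standard error: SE = σ/√n = 8/√49 = 1.142857

Margin of error: E = z* × SE = 1.96 × 1.142857 = 2.2400

Z-interval: x̄ ± E = 60 ± 2.2400 = (57.7600, 62.2400)

Rounded to 2 decimal places:

(57.76, 62.24)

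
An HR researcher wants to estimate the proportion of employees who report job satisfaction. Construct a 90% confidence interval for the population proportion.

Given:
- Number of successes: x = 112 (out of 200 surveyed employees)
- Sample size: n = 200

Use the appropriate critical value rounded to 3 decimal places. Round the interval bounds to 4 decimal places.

Sample proportion: p̂ = 112/200 = 0.560000

Check conditions for normal approximation:
  np̂ = 112 ≥ 10 ✓
  n(1-p̂) = 88 ≥ 10 ✓

The sample is large enough, so use a z-interval (normal approximation) for the proportion.

For 90% confidence, z* = 1.645 (from standard normal table)

Standard error: SE = √(p̂(1-p̂)/n) = √(0.560000×0.440000/200) = 0.03509986

Margin of error: E = z* × SE = 1.645 × 0.03509986 = 0.057739

Z-interval: p̂ ± E = 0.560000 ± 0.057739 = (0.502261, 0.617739)

Rounded to 4 decimal places:

(0.5023, 0.6177)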